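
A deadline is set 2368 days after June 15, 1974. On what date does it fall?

December 8, 1980

+365 (one year) → Jun 15, 1975 (2003 left).
+366 (one year; includes Feb 29, 1976) → Jun 15, 1976 (1637 left).
+365 (one year) → Jun 15, 1977 (1272 left).
+365 (one year) → Jun 15, 1978 (907 left).
+365 (one year) → Jun 15, 1979 (542 left).
+366 (one year; includes Feb 29, 1980) → Jun 15, 1980 (176 left).
Jun has 30 days: +16 → Jul 1, 1980 (160 left).
Jul has 31 days: +31 → Aug 1, 1980 (129 left).
Aug has 31 days: +31 → Sep 1, 1980 (98 left).
Sep has 30 days: +30 → Oct 1, 1980 (68 left).
Oct has 31 days: +31 → Nov 1, 1980 (37 left).
Nov has 30 days: +30 → Dec 1, 1980 (7 left).
+7 → Dec 8, 1980.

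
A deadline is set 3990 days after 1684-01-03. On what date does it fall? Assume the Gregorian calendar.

December 6, 1694

+366 (one year; includes Feb 29, 1684) → Jan 3, 1685 (3624 left).
+365 (one year) → Jan 3, 1686 (3259 left).
+365 (one year) → Jan 3, 1687 (2894 left).
+365 (one year) → Jan 3, 1688 (2529 left).
+366 (one year; includes Feb 29, 1688) → Jan 3, 1689 (2163 left).
+365 (one year) → Jan 3, 1690 (1798 left).
+365 (one year) → Jan 3, 1691 (1433 left).
+365 (one year) → Jan 3, 1692 (1068 left).
+366 (one year; includes Feb 29, 1692) → Jan 3, 1693 (702 left).
+365 (one year) → Jan 3, 1694 (337 left).
Jan has 31 days: +29 → Feb 1, 1694 (308 left).
Feb has 28 days: +28 → Mar 1, 1694 (280 left).
Mar has 31 days: +31 → Apr 1, 1694 (249 left).
Apr has 30 days: +30 → May 1, 1694 (219 left).
May has 31 days: +31 → Jun 1, 1694 (188 left).
Jun has 30 days: +30 → Jul 1, 1694 (158 left).
Jul has 31 days: +31 → Aug 1, 1694 (127 left).
Aug has 31 days: +31 → Sep 1, 1694 (96 left).
Sep has 30 days: +30 → Oct 1, 1694 (66 left).
Oct has 31 days: +31 → Nov 1, 1694 (35 left).
Nov has 30 days: +30 → Dec 1, 1694 (5 left).
+5 → Dec 6, 1694.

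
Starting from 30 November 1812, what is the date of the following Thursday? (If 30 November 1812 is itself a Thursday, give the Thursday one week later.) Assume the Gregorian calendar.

Nov 30, 1812 is a Monday.
From Monday to the next Thursday is 3 days.
Nov 30, 1812 + 3 = Dec 3, 1812.

December 3, 1812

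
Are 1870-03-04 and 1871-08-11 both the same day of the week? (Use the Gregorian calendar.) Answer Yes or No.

From Mar 4, 1870 to Aug 11, 1871 is 525 days.
525 mod 7 = 0, so they are the same weekday.
(Mar 4, 1870 is a Friday; Aug 11, 1871 is a Friday.)

Yes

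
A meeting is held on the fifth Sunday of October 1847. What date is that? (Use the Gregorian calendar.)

October 1, 1847 is a Friday.
The first Sunday is therefore October 3 (2 days later).
The fifth Sunday is 3 + 4×7 = October 31.

October 31, 1847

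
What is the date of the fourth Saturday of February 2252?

February 1, 2252 is a Sunday.
The first Saturday is therefore February 7 (6 days later).
The fourth Saturday is 7 + 3×7 = February 28.

February 28, 2252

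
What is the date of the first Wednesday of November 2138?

November 5, 2138

November 1, 2138 is a Saturday.
The first Wednesday is therefore November 5 (4 days later).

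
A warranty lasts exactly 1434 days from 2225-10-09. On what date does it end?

+365 (one year) → Oct 9, 2226 (1069 left).
+365 (one year) → Oct 9, 2227 (704 left).
+366 (one year; includes Feb 29, 2228) → Oct 9, 2228 (338 left).
Oct has 31 days: +23 → Nov 1, 2228 (315 left).
Nov has 30 days: +30 → Dec 1, 2228 (285 left).
Dec has 31 days: +31 → Jan 1, 2229 (254 left).
Jan has 31 days: +31 → Feb 1, 2229 (223 left).
Feb has 28 days: +28 → Mar 1, 2229 (195 left).
Mar has 31 days: +31 → Apr 1, 2229 (164 left).
Apr has 30 days: +30 → May 1, 2229 (134 left).
May has 31 days: +31 → Jun 1, 2229 (103 left).
Jun has 30 days: +30 → Jul 1, 2229 (73 left).
Jul has 31 days: +31 → Aug 1, 2229 (42 left).
Aug has 31 days: +31 → Sep 1, 2229 (11 left).
+11 → Sep 12, 2229.

September 12, 2229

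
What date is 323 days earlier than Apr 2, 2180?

May 15, 2179

−2 → Mar 31, 2180 (end of Mar, 31 days; 321 left).
−31 → Feb 29, 2180 (end of Feb, 29 days; 290 left).
−29 → Jan 31, 2180 (end of Jan, 31 days; 261 left).
−31 → Dec 31, 2179 (end of Dec, 31 days; 230 left).
−31 → Nov 30, 2179 (end of Nov, 30 days; 199 left).
−30 → Oct 31, 2179 (end of Oct, 31 days; 169 left).
−31 → Sep 30, 2179 (end of Sep, 30 days; 138 left).
−30 → Aug 31, 2179 (end of Aug, 31 days; 108 left).
−31 → Jul 31, 2179 (end of Jul, 31 days; 77 left).
−31 → Jun 30, 2179 (end of Jun, 30 days; 46 left).
−30 → May 31, 2179 (end of May, 31 days; 16 left).
−16 → May 15, 2179.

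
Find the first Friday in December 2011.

December 1, 2011 is a Thursday.
The first Friday is therefore December 2 (1 days later).

December 2, 2011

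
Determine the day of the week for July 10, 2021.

January 1, 2021 is a Friday.
Jan 1, 2021 → Feb 1, 2021: 31 days (January has 31).
Feb 1, 2021 → Mar 1, 2021: 28 days (February has 28).
Mar 1, 2021 → Apr 1, 2021: 31 days (March has 31).
Apr 1, 2021 → May 1, 2021: 30 days (April has 30).
May 1, 2021 → Jun 1, 2021: 31 days (May has 31).
Jun 1, 2021 → Jul 1, 2021: 30 days (June has 30).
Jul 1, 2021 → Jul 10, 2021: 9 days.
Total: 190 days.
190 mod 7 = 1, so Friday + 1 = Saturday.

Saturday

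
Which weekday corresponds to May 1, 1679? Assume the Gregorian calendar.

Doomsday rule: the anchor day for the 1600s is Tuesday. For year 79: 79÷12 = 6 r 7, and 7÷4 = 1, so 6+7+1 = 14.
Tuesday + 14 ≡ Tuesday — that's 1679's doomsday.
In May the doomsday date is May 9.
May 1 is 8 days before May 9; 8 mod 7 = 1, so Tuesday − 1 = Monday.

Monday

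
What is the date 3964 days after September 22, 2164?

July 31, 2175

+365 (one year) → Sep 22, 2165 (3599 left).
+365 (one year) → Sep 22, 2166 (3234 left).
+365 (one year) → Sep 22, 2167 (2869 left).
+366 (one year; includes Feb 29, 2168) → Sep 22, 2168 (2503 left).
+365 (one year) → Sep 22, 2169 (2138 left).
+365 (one year) → Sep 22, 2170 (1773 left).
+365 (one year) → Sep 22, 2171 (1408 left).
+366 (one year; includes Feb 29, 2172) → Sep 22, 2172 (1042 left).
+365 (one year) → Sep 22, 2173 (677 left).
+365 (one year) → Sep 22, 2174 (312 left).
Sep has 30 days: +9 → Oct 1, 2174 (303 left).
Oct has 31 days: +31 → Nov 1, 2174 (272 left).
Nov has 30 days: +30 → Dec 1, 2174 (242 left).
Dec has 31 days: +31 → Jan 1, 2175 (211 left).
Jan has 31 days: +31 → Feb 1, 2175 (180 left).
Feb has 28 days: +28 → Mar 1, 2175 (152 left).
Mar has 31 days: +31 → Apr 1, 2175 (121 left).
Apr has 30 days: +30 → May 1, 2175 (91 left).
May has 31 days: +31 → Jun 1, 2175 (60 left).
Jun has 30 days: +30 → Jul 1, 2175 (30 left).
+30 → Jul 31, 2175.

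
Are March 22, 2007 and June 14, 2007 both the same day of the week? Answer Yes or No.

Yes

From Mar 22, 2007 to Jun 14, 2007 is 84 days.
84 mod 7 = 0, so they are the same weekday.
(Mar 22, 2007 is a Thursday; Jun 14, 2007 is a Thursday.)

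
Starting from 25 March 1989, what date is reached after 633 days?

+365 (one year) → Mar 25, 1990 (268 left).
Mar has 31 days: +7 → Apr 1, 1990 (261 left).
Apr has 30 days: +30 → May 1, 1990 (231 left).
May has 31 days: +31 → Jun 1, 1990 (200 left).
Jun has 30 days: +30 → Jul 1, 1990 (170 left).
Jul has 31 days: +31 → Aug 1, 1990 (139 left).
Aug has 31 days: +31 → Sep 1, 1990 (108 left).
Sep has 30 days: +30 → Oct 1, 1990 (78 left).
Oct has 31 days: +31 → Nov 1, 1990 (47 left).
Nov has 30 days: +30 → Dec 1, 1990 (17 left).
+17 → Dec 18, 1990.

December 18, 1990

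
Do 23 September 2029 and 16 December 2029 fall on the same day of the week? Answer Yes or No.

Yes

From Sep 23, 2029 to Dec 16, 2029 is 84 days.
84 mod 7 = 0, so they are the same weekday.
(Sep 23, 2029 is a Sunday; Dec 16, 2029 is a Sunday.)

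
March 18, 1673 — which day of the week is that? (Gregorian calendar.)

Doomsday rule: the anchor day for the 1600s is Tuesday. For year 73: 73÷12 = 6 r 1, and 1÷4 = 0, so 6+1+0 = 7.
Tuesday + 7 ≡ Tuesday — that's 1673's doomsday.
In March the doomsday date is Mar 14.
Mar 18 is 4 days after Mar 14; 4 mod 7 = 4, so Tuesday + 4 = Saturday.

Saturday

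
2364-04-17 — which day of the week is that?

Doomsday rule: the anchor day for the 2300s is Wednesday. For year 64: 64÷12 = 5 r 4, and 4÷4 = 1, so 5+4+1 = 10.
Wednesday + 10 ≡ Saturday — that's 2364's doomsday.
In April the doomsday date is Apr 4.
Apr 17 is 13 days after Apr 4; 13 mod 7 = 6, so Saturday + 6 = Friday.

Friday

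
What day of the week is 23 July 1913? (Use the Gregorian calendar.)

Wednesday

January 1, 1913 is a Wednesday.
Jan 1, 1913 → Feb 1, 1913: 31 days (January has 31).
Feb 1, 1913 → Mar 1, 1913: 28 days (February has 28).
Mar 1, 1913 → Apr 1, 1913: 31 days (March has 31).
Apr 1, 1913 → May 1, 1913: 30 days (April has 30).
May 1, 1913 → Jun 1, 1913: 31 days (May has 31).
Jun 1, 1913 → Jul 1, 1913: 30 days (June has 30).
Jul 1, 1913 → Jul 23, 1913: 22 days.
Total: 203 days.
203 mod 7 = 0, so Wednesday + 0 = Wednesday.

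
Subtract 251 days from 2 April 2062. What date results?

−2 → Mar 31, 2062 (end of Mar, 31 days; 249 left).
−31 → Feb 28, 2062 (end of Feb, 28 days; 218 left).
−28 → Jan 31, 2062 (end of Jan, 31 days; 190 left).
−31 → Dec 31, 2061 (end of Dec, 31 days; 159 left).
−31 → Nov 30, 2061 (end of Nov, 30 days; 128 left).
−30 → Oct 31, 2061 (end of Oct, 31 days; 98 left).
−31 → Sep 30, 2061 (end of Sep, 30 days; 67 left).
−30 → Aug 31, 2061 (end of Aug, 31 days; 37 left).
−31 → Jul 31, 2061 (end of Jul, 31 days; 6 left).
−6 → Jul 25, 2061.

July 25, 2061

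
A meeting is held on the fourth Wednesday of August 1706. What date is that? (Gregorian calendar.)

August 25, 1706

August 1, 1706 is a Sunday.
The first Wednesday is therefore August 4 (3 days later).
The fourth Wednesday is 4 + 3×7 = August 25.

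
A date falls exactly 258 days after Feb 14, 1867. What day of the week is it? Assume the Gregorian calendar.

Wednesday

Feb 14, 1867 is a Thursday.
258 mod 7 = 6, so 258 days after a Thursday is Thursday + 6 = Wednesday.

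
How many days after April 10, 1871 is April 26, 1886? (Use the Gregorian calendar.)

Apr 10, 1871 → Apr 10, 1872: 366 days (Feb 29, 1872 is in that span).
Apr 10, 1872 → Apr 10, 1873: 365 days.
Apr 10, 1873 → Apr 10, 1874: 365 days.
Apr 10, 1874 → Apr 10, 1875: 365 days.
Apr 10, 1875 → Apr 10, 1876: 366 days (Feb 29, 1876 is in that span).
Apr 10, 1876 → Apr 10, 1877: 365 days.
Apr 10, 1877 → Apr 10, 1878: 365 days.
Apr 10, 1878 → Apr 10, 1879: 365 days.
Apr 10, 1879 → Apr 10, 1880: 366 days (Feb 29, 1880 is in that span).
Apr 10, 1880 → Apr 10, 1881: 365 days.
Apr 10, 1881 → Apr 10, 1882: 365 days.
Apr 10, 1882 → Apr 10, 1883: 365 days.
Apr 10, 1883 → Apr 10, 1884: 366 days (Feb 29, 1884 is in that span).
Apr 10, 1884 → Apr 10, 1885: 365 days.
Apr 10, 1885 → May 10, 1885: 30 days (April has 30).
May 10, 1885 → Jun 10, 1885: 31 days (May has 31).
Jun 10, 1885 → Jul 10, 1885: 30 days (June has 30).
Jul 10, 1885 → Aug 10, 1885: 31 days (July has 31).
Aug 10, 1885 → Sep 10, 1885: 31 days (August has 31).
Sep 10, 1885 → Oct 10, 1885: 30 days (September has 30).
Oct 10, 1885 → Nov 10, 1885: 31 days (October has 31).
Nov 10, 1885 → Dec 10, 1885: 30 days (November has 30).
Dec 10, 1885 → Jan 10, 1886: 31 days (December has 31).
Jan 10, 1886 → Feb 10, 1886: 31 days (January has 31).
Feb 10, 1886 → Mar 10, 1886: 28 days (February has 28).
Mar 10, 1886 → Apr 10, 1886: 31 days (March has 31).
Apr 10, 1886 → Apr 26, 1886: 16 days.
Total: 5495 days.

5495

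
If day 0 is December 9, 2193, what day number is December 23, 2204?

Dec 9, 2193 → Dec 9, 2194: 365 days.
Dec 9, 2194 → Dec 9, 2195: 365 days.
Dec 9, 2195 → Dec 9, 2196: 366 days (Feb 29, 2196 is in that span).
Dec 9, 2196 → Dec 9, 2197: 365 days.
Dec 9, 2197 → Dec 9, 2198: 365 days.
Dec 9, 2198 → Dec 9, 2199: 365 days.
Dec 9, 2199 → Dec 9, 2200: 365 days.
Dec 9, 2200 → Dec 9, 2201: 365 days.
Dec 9, 2201 → Dec 9, 2202: 365 days.
Dec 9, 2202 → Dec 9, 2203: 365 days.
Dec 9, 2203 → Jan 9, 2204: 31 days (December has 31).
Jan 9, 2204 → Feb 9, 2204: 31 days (January has 31).
Feb 9, 2204 → Mar 9, 2204: 29 days (February has 29).
Mar 9, 2204 → Apr 9, 2204: 31 days (March has 31).
Apr 9, 2204 → May 9, 2204: 30 days (April has 30).
May 9, 2204 → Jun 9, 2204: 31 days (May has 31).
Jun 9, 2204 → Jul 9, 2204: 30 days (June has 30).
Jul 9, 2204 → Aug 9, 2204: 31 days (July has 31).
Aug 9, 2204 → Sep 9, 2204: 31 days (August has 31).
Sep 9, 2204 → Oct 9, 2204: 30 days (September has 30).
Oct 9, 2204 → Nov 9, 2204: 31 days (October has 31).
Nov 9, 2204 → Dec 9, 2204: 30 days (November has 30).
Dec 9, 2204 → Dec 23, 2204: 14 days.
Total: 4031 days.

4031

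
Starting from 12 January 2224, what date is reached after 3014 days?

April 13, 2232

+366 (one year; includes Feb 29, 2224) → Jan 12, 2225 (2648 left).
+365 (one year) → Jan 12, 2226 (2283 left).
+365 (one year) → Jan 12, 2227 (1918 left).
+365 (one year) → Jan 12, 2228 (1553 left).
+366 (one year; includes Feb 29, 2228) → Jan 12, 2229 (1187 left).
+365 (one year) → Jan 12, 2230 (822 left).
+365 (one year) → Jan 12, 2231 (457 left).
+365 (one year) → Jan 12, 2232 (92 left).
Jan has 31 days: +20 → Feb 1, 2232 (72 left).
Feb has 29 days: +29 → Mar 1, 2232 (43 left).
Mar has 31 days: +31 → Apr 1, 2232 (12 left).
+12 → Apr 13, 2232.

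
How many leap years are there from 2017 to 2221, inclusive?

49

Multiples of 4 in [2017,2221]: 51.
Of those, multiples of 100: 2 (not leap unless ÷400).
Multiples of 400: 0.
Leap years = 51 − 2 + 0 = 49.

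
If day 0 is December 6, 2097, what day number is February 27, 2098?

83

Dec 6, 2097 → Jan 6, 2098: 31 days (December has 31).
Jan 6, 2098 → Feb 6, 2098: 31 days (January has 31).
Feb 6, 2098 → Feb 27, 2098: 21 days.
Total: 83 days.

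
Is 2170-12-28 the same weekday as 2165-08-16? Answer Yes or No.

Yes

From Aug 16, 2165 to Dec 28, 2170 is 1960 days.
1960 mod 7 = 0, so they are the same weekday.
(Aug 16, 2165 is a Friday; Dec 28, 2170 is a Friday.)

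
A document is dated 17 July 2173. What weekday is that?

Saturday

Doomsday rule: the anchor day for the 2100s is Sunday. For year 73: 73÷12 = 6 r 1, and 1÷4 = 0, so 6+1+0 = 7.
Sunday + 7 ≡ Sunday — that's 2173's doomsday.
In July the doomsday date is Jul 11.
Jul 17 is 6 days after Jul 11; 6 mod 7 = 6, so Sunday + 6 = Saturday.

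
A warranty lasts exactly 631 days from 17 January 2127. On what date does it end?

+365 (one year) → Jan 17, 2128 (266 left).
Jan has 31 days: +15 → Feb 1, 2128 (251 left).
Feb has 29 days: +29 → Mar 1, 2128 (222 left).
Mar has 31 days: +31 → Apr 1, 2128 (191 left).
Apr has 30 days: +30 → May 1, 2128 (161 left).
May has 31 days: +31 → Jun 1, 2128 (130 left).
Jun has 30 days: +30 → Jul 1, 2128 (100 left).
Jul has 31 days: +31 → Aug 1, 2128 (69 left).
Aug has 31 days: +31 → Sep 1, 2128 (38 left).
Sep has 30 days: +30 → Oct 1, 2128 (8 left).
+8 → Oct 9, 2128.

October 9, 2128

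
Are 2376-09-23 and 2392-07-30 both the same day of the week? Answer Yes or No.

From Sep 23, 2376 to Jul 30, 2392 is 5789 days.
5789 mod 7 = 0, so they are the same weekday.
(Sep 23, 2376 is a Thursday; Jul 30, 2392 is a Thursday.)

Yes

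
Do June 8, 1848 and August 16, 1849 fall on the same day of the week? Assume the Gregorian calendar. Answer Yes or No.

Yes

From Jun 8, 1848 to Aug 16, 1849 is 434 days.
434 mod 7 = 0, so they are the same weekday.
(Jun 8, 1848 is a Thursday; Aug 16, 1849 is a Thursday.)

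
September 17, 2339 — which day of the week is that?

Sunday

Doomsday rule: the anchor day for the 2300s is Wednesday. For year 39: 39÷12 = 3 r 3, and 3÷4 = 0, so 3+3+0 = 6.
Wednesday + 6 ≡ Tuesday — that's 2339's doomsday.
In September the doomsday date is Sep 5.
Sep 17 is 12 days after Sep 5; 12 mod 7 = 5, so Tuesday + 5 = Sunday.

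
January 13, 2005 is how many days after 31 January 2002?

Jan 31, 2002 → Jan 31, 2003: 365 days.
Jan 31, 2003 → Jan 31, 2004: 365 days.
Jan 31, 2004 → Feb 29, 2004: 29 days (January has 31).
Feb 29, 2004 → Mar 29, 2004: 29 days (February has 29).
Mar 29, 2004 → Apr 29, 2004: 31 days (March has 31).
Apr 29, 2004 → May 29, 2004: 30 days (April has 30).
May 29, 2004 → Jun 29, 2004: 31 days (May has 31).
Jun 29, 2004 → Jul 29, 2004: 30 days (June has 30).
Jul 29, 2004 → Aug 29, 2004: 31 days (July has 31).
Aug 29, 2004 → Sep 29, 2004: 31 days (August has 31).
Sep 29, 2004 → Oct 29, 2004: 30 days (September has 30).
Oct 29, 2004 → Nov 29, 2004: 31 days (October has 31).
Nov 29, 2004 → Dec 29, 2004: 30 days (November has 30).
Dec 29, 2004 → Jan 13, 2005: 15 days.
Total: 1078 days.

1078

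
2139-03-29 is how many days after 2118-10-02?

7483

Oct 2, 2118 → Oct 2, 2119: 365 days.
Oct 2, 2119 → Oct 2, 2120: 366 days (Feb 29, 2120 is in that span).
Oct 2, 2120 → Oct 2, 2121: 365 days.
Oct 2, 2121 → Oct 2, 2122: 365 days.
Oct 2, 2122 → Oct 2, 2123: 365 days.
Oct 2, 2123 → Oct 2, 2124: 366 days (Feb 29, 2124 is in that span).
Oct 2, 2124 → Oct 2, 2125: 365 days.
Oct 2, 2125 → Oct 2, 2126: 365 days.
Oct 2, 2126 → Oct 2, 2127: 365 days.
Oct 2, 2127 → Oct 2, 2128: 366 days (Feb 29, 2128 is in that span).
Oct 2, 2128 → Oct 2, 2129: 365 days.
Oct 2, 2129 → Oct 2, 2130: 365 days.
Oct 2, 2130 → Oct 2, 2131: 365 days.
Oct 2, 2131 → Oct 2, 2132: 366 days (Feb 29, 2132 is in that span).
Oct 2, 2132 → Oct 2, 2133: 365 days.
Oct 2, 2133 → Oct 2, 2134: 365 days.
Oct 2, 2134 → Oct 2, 2135: 365 days.
Oct 2, 2135 → Oct 2, 2136: 366 days (Feb 29, 2136 is in that span).
Oct 2, 2136 → Oct 2, 2137: 365 days.
Oct 2, 2137 → Oct 2, 2138: 365 days.
Oct 2, 2138 → Nov 2, 2138: 31 days (October has 31).
Nov 2, 2138 → Dec 2, 2138: 30 days (November has 30).
Dec 2, 2138 → Jan 2, 2139: 31 days (December has 31).
Jan 2, 2139 → Feb 2, 2139: 31 days (January has 31).
Feb 2, 2139 → Mar 2, 2139: 28 days (February has 28).
Mar 2, 2139 → Mar 29, 2139: 27 days.
Total: 7483 days.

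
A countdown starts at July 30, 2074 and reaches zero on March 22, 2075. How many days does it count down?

Jul 30, 2074 → Aug 30, 2074: 31 days (July has 31).
Aug 30, 2074 → Sep 30, 2074: 31 days (August has 31).
Sep 30, 2074 → Oct 30, 2074: 30 days (September has 30).
Oct 30, 2074 → Nov 30, 2074: 31 days (October has 31).
Nov 30, 2074 → Dec 30, 2074: 30 days (November has 30).
Dec 30, 2074 → Jan 30, 2075: 31 days (December has 31).
Jan 30, 2075 → Feb 28, 2075: 29 days (January has 31).
Feb 28, 2075 → Mar 22, 2075: 22 days.
Total: 235 days.

235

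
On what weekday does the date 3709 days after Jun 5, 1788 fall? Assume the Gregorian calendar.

Jun 5, 1788 is a Thursday.
3709 mod 7 = 6, so 3709 days after a Thursday is Thursday + 6 = Wednesday.

Wednesday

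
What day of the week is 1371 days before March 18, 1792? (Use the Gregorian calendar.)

Mar 18, 1792 is a Sunday.
1371 mod 7 = 6, so 1371 days before a Sunday is Sunday − 6 = Monday.

Monday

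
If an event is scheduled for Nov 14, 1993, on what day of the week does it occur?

Doomsday rule: the anchor day for the 1900s is Wednesday. For year 93: 93÷12 = 7 r 9, and 9÷4 = 2, so 7+9+2 = 18.
Wednesday + 18 ≡ Sunday — that's 1993's doomsday.
In November the doomsday date is Nov 7.
Nov 14 is 7 days after Nov 7; 7 mod 7 = 0, so Sunday + 0 = Sunday.

Sunday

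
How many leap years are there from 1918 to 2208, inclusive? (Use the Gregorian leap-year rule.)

71

Multiples of 4 in [1918,2208]: 73.
Of those, multiples of 100: 3 (not leap unless ÷400).
Multiples of 400: 1.
Leap years = 73 − 3 + 1 = 71.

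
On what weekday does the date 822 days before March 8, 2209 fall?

First find the weekday of Mar 8, 2209. Doomsday rule: the anchor day for the 2200s is Friday. For year 09: 9÷12 = 0 r 9, and 9÷4 = 2, so 0+9+2 = 11.
Friday + 11 ≡ Tuesday — that's 2209's doomsday.
In March the doomsday date is Mar 14.
Mar 8 is 6 days before Mar 14; 6 mod 7 = 6, so Tuesday − 6 = Wednesday.
822 mod 7 = 3, so 822 days before a Wednesday is Wednesday − 3 = Sunday.

Sunday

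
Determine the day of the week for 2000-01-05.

Doomsday rule: the anchor day for the 2000s is Tuesday. For year 00: 0÷12 = 0 r 0, and 0÷4 = 0, so 0+0+0 = 0.
Tuesday + 0 ≡ Tuesday — that's 2000's doomsday.
In January the doomsday date is Jan 4 (2000 is a leap year (divisible by 400)).
Jan 5 is 1 day after Jan 4; 1 mod 7 = 1, so Tuesday + 1 = Wednesday.

Wednesday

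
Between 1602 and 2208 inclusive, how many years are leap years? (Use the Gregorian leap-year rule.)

147

Multiples of 4 in [1602,2208]: 152.
Of those, multiples of 100: 6 (not leap unless ÷400).
Multiples of 400: 1.
Leap years = 152 − 6 + 1 = 147.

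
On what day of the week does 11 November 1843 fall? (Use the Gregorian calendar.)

Saturday

Doomsday rule: the anchor day for the 1800s is Friday. For year 43: 43÷12 = 3 r 7, and 7÷4 = 1, so 3+7+1 = 11.
Friday + 11 ≡ Tuesday — that's 1843's doomsday.
In November the doomsday date is Nov 7.
Nov 11 is 4 days after Nov 7; 4 mod 7 = 4, so Tuesday + 4 = Saturday.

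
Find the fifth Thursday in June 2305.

June 29, 2305

June 1, 2305 is a Thursday.
The first Thursday is therefore June 1 (same day).
The fifth Thursday is 1 + 4×7 = June 29.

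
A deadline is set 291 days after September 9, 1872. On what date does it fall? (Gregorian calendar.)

Sep has 30 days: +22 → Oct 1, 1872 (269 left).
Oct has 31 days: +31 → Nov 1, 1872 (238 left).
Nov has 30 days: +30 → Dec 1, 1872 (208 left).
Dec has 31 days: +31 → Jan 1, 1873 (177 left).
Jan has 31 days: +31 → Feb 1, 1873 (146 left).
Feb has 28 days: +28 → Mar 1, 1873 (118 left).
Mar has 31 days: +31 → Apr 1, 1873 (87 left).
Apr has 30 days: +30 → May 1, 1873 (57 left).
May has 31 days: +31 → Jun 1, 1873 (26 left).
+26 → Jun 27, 1873.

June 27, 1873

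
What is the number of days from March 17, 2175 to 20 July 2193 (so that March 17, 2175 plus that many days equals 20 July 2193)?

6700

Mar 17, 2175 → Mar 17, 2176: 366 days (Feb 29, 2176 is in that span).
Mar 17, 2176 → Mar 17, 2177: 365 days.
Mar 17, 2177 → Mar 17, 2178: 365 days.
Mar 17, 2178 → Mar 17, 2179: 365 days.
Mar 17, 2179 → Mar 17, 2180: 366 days (Feb 29, 2180 is in that span).
Mar 17, 2180 → Mar 17, 2181: 365 days.
Mar 17, 2181 → Mar 17, 2182: 365 days.
Mar 17, 2182 → Mar 17, 2183: 365 days.
Mar 17, 2183 → Mar 17, 2184: 366 days (Feb 29, 2184 is in that span).
Mar 17, 2184 → Mar 17, 2185: 365 days.
Mar 17, 2185 → Mar 17, 2186: 365 days.
Mar 17, 2186 → Mar 17, 2187: 365 days.
Mar 17, 2187 → Mar 17, 2188: 366 days (Feb 29, 2188 is in that span).
Mar 17, 2188 → Mar 17, 2189: 365 days.
Mar 17, 2189 → Mar 17, 2190: 365 days.
Mar 17, 2190 → Mar 17, 2191: 365 days.
Mar 17, 2191 → Mar 17, 2192: 366 days (Feb 29, 2192 is in that span).
Mar 17, 2192 → Mar 17, 2193: 365 days.
Mar 17, 2193 → Apr 17, 2193: 31 days (March has 31).
Apr 17, 2193 → May 17, 2193: 30 days (April has 30).
May 17, 2193 → Jun 17, 2193: 31 days (May has 31).
Jun 17, 2193 → Jul 17, 2193: 30 days (June has 30).
Jul 17, 2193 → Jul 20, 2193: 3 days.
Total: 6700 days.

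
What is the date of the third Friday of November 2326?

November 1, 2326 is a Monday.
The first Friday is therefore November 5 (4 days later).
The third Friday is 5 + 2×7 = November 19.

November 19, 2326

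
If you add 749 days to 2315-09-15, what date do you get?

October 3, 2317

+366 (one year; includes Feb 29, 2316) → Sep 15, 2316 (383 left).
Sep has 30 days: +16 → Oct 1, 2316 (367 left).
Oct has 31 days: +31 → Nov 1, 2316 (336 left).
Nov has 30 days: +30 → Dec 1, 2316 (306 left).
Dec has 31 days: +31 → Jan 1, 2317 (275 left).
Jan has 31 days: +31 → Feb 1, 2317 (244 left).
Feb has 28 days: +28 → Mar 1, 2317 (216 left).
Mar has 31 days: +31 → Apr 1, 2317 (185 left).
Apr has 30 days: +30 → May 1, 2317 (155 left).
May has 31 days: +31 → Jun 1, 2317 (124 left).
Jun has 30 days: +30 → Jul 1, 2317 (94 left).
Jul has 31 days: +31 → Aug 1, 2317 (63 left).
Aug has 31 days: +31 → Sep 1, 2317 (32 left).
Sep has 30 days: +30 → Oct 1, 2317 (2 left).
+2 → Oct 3, 2317.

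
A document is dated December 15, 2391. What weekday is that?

Sunday

Doomsday rule: the anchor day for the 2300s is Wednesday. For year 91: 91÷12 = 7 r 7, and 7÷4 = 1, so 7+7+1 = 15.
Wednesday + 15 ≡ Thursday — that's 2391's doomsday.
In December the doomsday date is Dec 12.
Dec 15 is 3 days after Dec 12; 3 mod 7 = 3, so Thursday + 3 = Sunday.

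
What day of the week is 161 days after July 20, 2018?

First find the weekday of Jul 20, 2018. Doomsday rule: the anchor day for the 2000s is Tuesday. For year 18: 18÷12 = 1 r 6, and 6÷4 = 1, so 1+6+1 = 8.
Tuesday + 8 ≡ Wednesday — that's 2018's doomsday.
In July the doomsday date is Jul 11.
Jul 20 is 9 days after Jul 11; 9 mod 7 = 2, so Wednesday + 2 = Friday.
161 mod 7 = 0, so 161 days after a Friday is Friday + 0 = Friday.

Friday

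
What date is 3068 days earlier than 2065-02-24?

−366 (one year; includes Feb 29, 2064) → Feb 24, 2064 (2702 left).
−365 (one year) → Feb 24, 2063 (2337 left).
−365 (one year) → Feb 24, 2062 (1972 left).
−365 (one year) → Feb 24, 2061 (1607 left).
−366 (one year; includes Feb 29, 2060) → Feb 24, 2060 (1241 left).
−365 (one year) → Feb 24, 2059 (876 left).
−365 (one year) → Feb 24, 2058 (511 left).
−365 (one year) → Feb 24, 2057 (146 left).
−24 → Jan 31, 2057 (end of Jan, 31 days; 122 left).
−31 → Dec 31, 2056 (end of Dec, 31 days; 91 left).
−31 → Nov 30, 2056 (end of Nov, 30 days; 60 left).
−30 → Oct 31, 2056 (end of Oct, 31 days; 30 left).
−30 → Oct 1, 2056.

October 1, 2056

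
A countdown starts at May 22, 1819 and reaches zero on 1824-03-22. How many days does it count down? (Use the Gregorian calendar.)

May 22, 1819 → May 22, 1820: 366 days (Feb 29, 1820 is in that span).
May 22, 1820 → May 22, 1821: 365 days.
May 22, 1821 → May 22, 1822: 365 days.
May 22, 1822 → May 22, 1823: 365 days.
May 22, 1823 → Jun 22, 1823: 31 days (May has 31).
Jun 22, 1823 → Jul 22, 1823: 30 days (June has 30).
Jul 22, 1823 → Aug 22, 1823: 31 days (July has 31).
Aug 22, 1823 → Sep 22, 1823: 31 days (August has 31).
Sep 22, 1823 → Oct 22, 1823: 30 days (September has 30).
Oct 22, 1823 → Nov 22, 1823: 31 days (October has 31).
Nov 22, 1823 → Dec 22, 1823: 30 days (November has 30).
Dec 22, 1823 → Jan 22, 1824: 31 days (December has 31).
Jan 22, 1824 → Feb 22, 1824: 31 days (January has 31).
Feb 22, 1824 → Mar 22, 1824: 29 days.
Total: 1766 days.

1766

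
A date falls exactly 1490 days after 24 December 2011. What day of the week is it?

Friday

First find the weekday of Dec 24, 2011. Doomsday rule: the anchor day for the 2000s is Tuesday. For year 11: 11÷12 = 0 r 11, and 11÷4 = 2, so 0+11+2 = 13.
Tuesday + 13 ≡ Monday — that's 2011's doomsday.
In December the doomsday date is Dec 12.
Dec 24 is 12 days after Dec 12; 12 mod 7 = 5, so Monday + 5 = Saturday.
1490 mod 7 = 6, so 1490 days after a Saturday is Saturday + 6 = Friday.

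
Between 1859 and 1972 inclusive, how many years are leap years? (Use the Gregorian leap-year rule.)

28

Multiples of 4 in [1859,1972]: 29.
Of those, multiples of 100: 1 (not leap unless ÷400).
Multiples of 400: 0.
Leap years = 29 − 1 + 0 = 28.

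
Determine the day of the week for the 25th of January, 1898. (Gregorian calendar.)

Doomsday rule: the anchor day for the 1800s is Friday. For year 98: 98÷12 = 8 r 2, and 2÷4 = 0, so 8+2+0 = 10.
Friday + 10 ≡ Monday — that's 1898's doomsday.
In January the doomsday date is Jan 3 (1898 is not a leap year).
Jan 25 is 22 days after Jan 3; 22 mod 7 = 1, so Monday + 1 = Tuesday.

Tuesday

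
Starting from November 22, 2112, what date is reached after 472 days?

March 9, 2114

+365 (one year) → Nov 22, 2113 (107 left).
Nov has 30 days: +9 → Dec 1, 2113 (98 left).
Dec has 31 days: +31 → Jan 1, 2114 (67 left).
Jan has 31 days: +31 → Feb 1, 2114 (36 left).
Feb has 28 days: +28 → Mar 1, 2114 (8 left).
+8 → Mar 9, 2114.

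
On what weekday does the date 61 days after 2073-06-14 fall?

Monday

First find the weekday of Jun 14, 2073. Doomsday rule: the anchor day for the 2000s is Tuesday. For year 73: 73÷12 = 6 r 1, and 1÷4 = 0, so 6+1+0 = 7.
Tuesday + 7 ≡ Tuesday — that's 2073's doomsday.
In June the doomsday date is Jun 6.
Jun 14 is 8 days after Jun 6; 8 mod 7 = 1, so Tuesday + 1 = Wednesday.
61 mod 7 = 5, so 61 days after a Wednesday is Wednesday + 5 = Monday.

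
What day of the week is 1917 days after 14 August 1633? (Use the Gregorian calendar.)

Aug 14, 1633 is a Sunday.
1917 mod 7 = 6, so 1917 days after a Sunday is Sunday + 6 = Saturday.

Saturday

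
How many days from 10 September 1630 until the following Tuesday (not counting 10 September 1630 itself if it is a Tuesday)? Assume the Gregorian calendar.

7

Sep 10, 1630 is a Tuesday.
From Tuesday to the next Tuesday is 7 days.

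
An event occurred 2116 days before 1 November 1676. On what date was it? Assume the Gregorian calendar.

January 16, 1671

−366 (one year; includes Feb 29, 1676) → Nov 1, 1675 (1750 left).
−365 (one year) → Nov 1, 1674 (1385 left).
−365 (one year) → Nov 1, 1673 (1020 left).
−365 (one year) → Nov 1, 1672 (655 left).
−366 (one year; includes Feb 29, 1672) → Nov 1, 1671 (289 left).
−1 → Oct 31, 1671 (end of Oct, 31 days; 288 left).
−31 → Sep 30, 1671 (end of Sep, 30 days; 257 left).
−30 → Aug 31, 1671 (end of Aug, 31 days; 227 left).
−31 → Jul 31, 1671 (end of Jul, 31 days; 196 left).
−31 → Jun 30, 1671 (end of Jun, 30 days; 165 left).
−30 → May 31, 1671 (end of May, 31 days; 135 left).
−31 → Apr 30, 1671 (end of Apr, 30 days; 104 left).
−30 → Mar 31, 1671 (end of Mar, 31 days; 74 left).
−31 → Feb 28, 1671 (end of Feb, 28 days; 43 left).
−28 → Jan 31, 1671 (end of Jan, 31 days; 15 left).
−15 → Jan 16, 1671.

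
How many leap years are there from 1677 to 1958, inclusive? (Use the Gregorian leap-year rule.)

67

Multiples of 4 in [1677,1958]: 70.
Of those, multiples of 100: 3 (not leap unless ÷400).
Multiples of 400: 0.
Leap years = 70 − 3 + 0 = 67.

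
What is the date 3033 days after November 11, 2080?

March 2, 2089

+365 (one year) → Nov 11, 2081 (2668 left).
+365 (one year) → Nov 11, 2082 (2303 left).
+365 (one year) → Nov 11, 2083 (1938 left).
+366 (one year; includes Feb 29, 2084) → Nov 11, 2084 (1572 left).
+365 (one year) → Nov 11, 2085 (1207 left).
+365 (one year) → Nov 11, 2086 (842 left).
+365 (one year) → Nov 11, 2087 (477 left).
+366 (one year; includes Feb 29, 2088) → Nov 11, 2088 (111 left).
Nov has 30 days: +20 → Dec 1, 2088 (91 left).
Dec has 31 days: +31 → Jan 1, 2089 (60 left).
Jan has 31 days: +31 → Feb 1, 2089 (29 left).
Feb has 28 days: +28 → Mar 1, 2089 (1 left).
+1 → Mar 2, 2089.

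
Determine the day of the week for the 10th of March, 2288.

Saturday

Doomsday rule: the anchor day for the 2200s is Friday. For year 88: 88÷12 = 7 r 4, and 4÷4 = 1, so 7+4+1 = 12.
Friday + 12 ≡ Wednesday — that's 2288's doomsday.
In March the doomsday date is Mar 14.
Mar 10 is 4 days before Mar 14; 4 mod 7 = 4, so Wednesday − 4 = Saturday.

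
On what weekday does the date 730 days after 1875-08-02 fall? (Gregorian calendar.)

Wednesday

Aug 2, 1875 is a Monday.
730 mod 7 = 2, so 730 days after a Monday is Monday + 2 = Wednesday.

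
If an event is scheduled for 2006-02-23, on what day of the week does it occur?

Thursday

Doomsday rule: the anchor day for the 2000s is Tuesday. For year 06: 6÷12 = 0 r 6, and 6÷4 = 1, so 0+6+1 = 7.
Tuesday + 7 ≡ Tuesday — that's 2006's doomsday.
In February the doomsday date is Feb 28 (2006 is not a leap year).
Feb 23 is 5 days before Feb 28; 5 mod 7 = 5, so Tuesday − 5 = Thursday.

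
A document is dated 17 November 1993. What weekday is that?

January 1, 1993 is a Friday.
Jan 1, 1993 → Feb 1, 1993: 31 days (January has 31).
Feb 1, 1993 → Mar 1, 1993: 28 days (February has 28).
Mar 1, 1993 → Apr 1, 1993: 31 days (March has 31).
Apr 1, 1993 → May 1, 1993: 30 days (April has 30).
May 1, 1993 → Jun 1, 1993: 31 days (May has 31).
Jun 1, 1993 → Jul 1, 1993: 30 days (June has 30).
Jul 1, 1993 → Aug 1, 1993: 31 days (July has 31).
Aug 1, 1993 → Sep 1, 1993: 31 days (August has 31).
Sep 1, 1993 → Oct 1, 1993: 30 days (September has 30).
Oct 1, 1993 → Nov 1, 1993: 31 days (October has 31).
Nov 1, 1993 → Nov 17, 1993: 16 days.
Total: 320 days.
320 mod 7 = 5, so Friday + 5 = Wednesday.

Wednesday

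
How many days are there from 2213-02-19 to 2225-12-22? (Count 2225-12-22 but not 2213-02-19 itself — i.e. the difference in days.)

Feb 19, 2213 → Feb 19, 2214: 365 days.
Feb 19, 2214 → Feb 19, 2215: 365 days.
Feb 19, 2215 → Feb 19, 2216: 365 days.
Feb 19, 2216 → Feb 19, 2217: 366 days (Feb 29, 2216 is in that span).
Feb 19, 2217 → Feb 19, 2218: 365 days.
Feb 19, 2218 → Feb 19, 2219: 365 days.
Feb 19, 2219 → Feb 19, 2220: 365 days.
Feb 19, 2220 → Feb 19, 2221: 366 days (Feb 29, 2220 is in that span).
Feb 19, 2221 → Feb 19, 2222: 365 days.
Feb 19, 2222 → Feb 19, 2223: 365 days.
Feb 19, 2223 → Feb 19, 2224: 365 days.
Feb 19, 2224 → Feb 19, 2225: 366 days (Feb 29, 2224 is in that span).
Feb 19, 2225 → Mar 19, 2225: 28 days (February has 28).
Mar 19, 2225 → Apr 19, 2225: 31 days (March has 31).
Apr 19, 2225 → May 19, 2225: 30 days (April has 30).
May 19, 2225 → Jun 19, 2225: 31 days (May has 31).
Jun 19, 2225 → Jul 19, 2225: 30 days (June has 30).
Jul 19, 2225 → Aug 19, 2225: 31 days (July has 31).
Aug 19, 2225 → Sep 19, 2225: 31 days (August has 31).
Sep 19, 2225 → Oct 19, 2225: 30 days (September has 30).
Oct 19, 2225 → Nov 19, 2225: 31 days (October has 31).
Nov 19, 2225 → Dec 19, 2225: 30 days (November has 30).
Dec 19, 2225 → Dec 22, 2225: 3 days.
Total: 4689 days.

4689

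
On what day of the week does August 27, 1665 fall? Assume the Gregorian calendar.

Doomsday rule: the anchor day for the 1600s is Tuesday. For year 65: 65÷12 = 5 r 5, and 5÷4 = 1, so 5+5+1 = 11.
Tuesday + 11 ≡ Saturday — that's 1665's doomsday.
In August the doomsday date is Aug 8.
Aug 27 is 19 days after Aug 8; 19 mod 7 = 5, so Saturday + 5 = Thursday.

Thursday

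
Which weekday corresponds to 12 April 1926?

Monday

Doomsday rule: the anchor day for the 1900s is Wednesday. For year 26: 26÷12 = 2 r 2, and 2÷4 = 0, so 2+2+0 = 4.
Wednesday + 4 ≡ Sunday — that's 1926's doomsday.
In April the doomsday date is Apr 4.
Apr 12 is 8 days after Apr 4; 8 mod 7 = 1, so Sunday + 1 = Monday.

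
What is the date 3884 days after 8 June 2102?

January 25, 2113

+365 (one year) → Jun 8, 2103 (3519 left).
+366 (one year; includes Feb 29, 2104) → Jun 8, 2104 (3153 left).
+365 (one year) → Jun 8, 2105 (2788 left).
+365 (one year) → Jun 8, 2106 (2423 left).
+365 (one year) → Jun 8, 2107 (2058 left).
+366 (one year; includes Feb 29, 2108) → Jun 8, 2108 (1692 left).
+365 (one year) → Jun 8, 2109 (1327 left).
+365 (one year) → Jun 8, 2110 (962 left).
+365 (one year) → Jun 8, 2111 (597 left).
+366 (one year; includes Feb 29, 2112) → Jun 8, 2112 (231 left).
Jun has 30 days: +23 → Jul 1, 2112 (208 left).
Jul has 31 days: +31 → Aug 1, 2112 (177 left).
Aug has 31 days: +31 → Sep 1, 2112 (146 left).
Sep has 30 days: +30 → Oct 1, 2112 (116 left).
Oct has 31 days: +31 → Nov 1, 2112 (85 left).
Nov has 30 days: +30 → Dec 1, 2112 (55 left).
Dec has 31 days: +31 → Jan 1, 2113 (24 left).
+24 → Jan 25, 2113.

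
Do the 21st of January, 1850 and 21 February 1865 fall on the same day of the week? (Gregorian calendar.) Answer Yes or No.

From Jan 21, 1850 to Feb 21, 1865 is 5510 days.
5510 mod 7 = 1, so they are different weekdays.
(Jan 21, 1850 is a Monday; Feb 21, 1865 is a Tuesday.)

No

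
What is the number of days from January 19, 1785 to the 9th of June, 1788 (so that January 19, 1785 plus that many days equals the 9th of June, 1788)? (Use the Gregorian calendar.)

Jan 19, 1785 → Jan 19, 1786: 365 days.
Jan 19, 1786 → Jan 19, 1787: 365 days.
Jan 19, 1787 → Jan 19, 1788: 365 days.
Jan 19, 1788 → Feb 19, 1788: 31 days (January has 31).
Feb 19, 1788 → Mar 19, 1788: 29 days (February has 29).
Mar 19, 1788 → Apr 19, 1788: 31 days (March has 31).
Apr 19, 1788 → May 19, 1788: 30 days (April has 30).
May 19, 1788 → Jun 9, 1788: 21 days.
Total: 1237 days.

1237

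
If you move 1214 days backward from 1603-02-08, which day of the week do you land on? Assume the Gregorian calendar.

Wednesday

First find the weekday of Feb 8, 1603. Doomsday rule: the anchor day for the 1600s is Tuesday. For year 03: 3÷12 = 0 r 3, and 3÷4 = 0, so 0+3+0 = 3.
Tuesday + 3 ≡ Friday — that's 1603's doomsday.
In February the doomsday date is Feb 28 (1603 is not a leap year).
Feb 8 is 20 days before Feb 28; 20 mod 7 = 6, so Friday − 6 = Saturday.
1214 mod 7 = 3, so 1214 days before a Saturday is Saturday − 3 = Wednesday.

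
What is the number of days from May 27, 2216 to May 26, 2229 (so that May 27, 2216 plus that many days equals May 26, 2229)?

May 27, 2216 → May 27, 2217: 365 days.
May 27, 2217 → May 27, 2218: 365 days.
May 27, 2218 → May 27, 2219: 365 days.
May 27, 2219 → May 27, 2220: 366 days (Feb 29, 2220 is in that span).
May 27, 2220 → May 27, 2221: 365 days.
May 27, 2221 → May 27, 2222: 365 days.
May 27, 2222 → May 27, 2223: 365 days.
May 27, 2223 → May 27, 2224: 366 days (Feb 29, 2224 is in that span).
May 27, 2224 → May 27, 2225: 365 days.
May 27, 2225 → May 27, 2226: 365 days.
May 27, 2226 → May 27, 2227: 365 days.
May 27, 2227 → May 27, 2228: 366 days (Feb 29, 2228 is in that span).
May 27, 2228 → Jun 27, 2228: 31 days (May has 31).
Jun 27, 2228 → Jul 27, 2228: 30 days (June has 30).
Jul 27, 2228 → Aug 27, 2228: 31 days (July has 31).
Aug 27, 2228 → Sep 27, 2228: 31 days (August has 31).
Sep 27, 2228 → Oct 27, 2228: 30 days (September has 30).
Oct 27, 2228 → Nov 27, 2228: 31 days (October has 31).
Nov 27, 2228 → Dec 27, 2228: 30 days (November has 30).
Dec 27, 2228 → Jan 27, 2229: 31 days (December has 31).
Jan 27, 2229 → Feb 27, 2229: 31 days (January has 31).
Feb 27, 2229 → Mar 27, 2229: 28 days (February has 28).
Mar 27, 2229 → Apr 27, 2229: 31 days (March has 31).
Apr 27, 2229 → May 26, 2229: 29 days.
Total: 4747 days.

4747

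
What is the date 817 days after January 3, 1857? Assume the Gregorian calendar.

March 31, 1859

+365 (one year) → Jan 3, 1858 (452 left).
+365 (one year) → Jan 3, 1859 (87 left).
Jan has 31 days: +29 → Feb 1, 1859 (58 left).
Feb has 28 days: +28 → Mar 1, 1859 (30 left).
+30 → Mar 31, 1859.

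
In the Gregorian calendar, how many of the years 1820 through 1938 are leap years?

29

Multiples of 4 in [1820,1938]: 30.
Of those, multiples of 100: 1 (not leap unless ÷400).
Multiples of 400: 0.
Leap years = 30 − 1 + 0 = 29.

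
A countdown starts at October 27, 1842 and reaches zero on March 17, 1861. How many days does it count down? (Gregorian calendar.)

6716

Oct 27, 1842 → Oct 27, 1843: 365 days.
Oct 27, 1843 → Oct 27, 1844: 366 days (Feb 29, 1844 is in that span).
Oct 27, 1844 → Oct 27, 1845: 365 days.
Oct 27, 1845 → Oct 27, 1846: 365 days.
Oct 27, 1846 → Oct 27, 1847: 365 days.
Oct 27, 1847 → Oct 27, 1848: 366 days (Feb 29, 1848 is in that span).
Oct 27, 1848 → Oct 27, 1849: 365 days.
Oct 27, 1849 → Oct 27, 1850: 365 days.
Oct 27, 1850 → Oct 27, 1851: 365 days.
Oct 27, 1851 → Oct 27, 1852: 366 days (Feb 29, 1852 is in that span).
Oct 27, 1852 → Oct 27, 1853: 365 days.
Oct 27, 1853 → Oct 27, 1854: 365 days.
Oct 27, 1854 → Oct 27, 1855: 365 days.
Oct 27, 1855 → Oct 27, 1856: 366 days (Feb 29, 1856 is in that span).
Oct 27, 1856 → Oct 27, 1857: 365 days.
Oct 27, 1857 → Oct 27, 1858: 365 days.
Oct 27, 1858 → Oct 27, 1859: 365 days.
Oct 27, 1859 → Oct 27, 1860: 366 days (Feb 29, 1860 is in that span).
Oct 27, 1860 → Nov 27, 1860: 31 days (October has 31).
Nov 27, 1860 → Dec 27, 1860: 30 days (November has 30).
Dec 27, 1860 → Jan 27, 1861: 31 days (December has 31).
Jan 27, 1861 → Feb 27, 1861: 31 days (January has 31).
Feb 27, 1861 → Mar 17, 1861: 18 days.
Total: 6716 days.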